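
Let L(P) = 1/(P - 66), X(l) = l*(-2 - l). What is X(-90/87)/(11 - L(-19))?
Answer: 2975/32799 ≈ 0.090704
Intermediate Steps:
L(P) = 1/(-66 + P)
X(-90/87)/(11 - L(-19)) = (-(-90/87)*(2 - 90/87))/(11 - 1/(-66 - 19)) = (-(-90*1/87)*(2 - 90*1/87))/(11 - 1/(-85)) = (-1*(-30/29)*(2 - 30/29))/(11 - 1*(-1/85)) = (-1*(-30/29)*28/29)/(11 + 1/85) = 840/(841*(936/85)) = (840/841)*(85/936) = 2975/32799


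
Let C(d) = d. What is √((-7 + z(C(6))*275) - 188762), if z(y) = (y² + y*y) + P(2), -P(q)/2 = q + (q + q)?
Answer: 3*I*√19141 ≈ 415.05*I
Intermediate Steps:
P(q) = -6*q (P(q) = -2*(q + (q + q)) = -2*(q + 2*q) = -6*q)
z(y) = -12 + 2*y² (z(y) = (y² + y*y) - 6*2 = (y² + y²) - 12 = 2*y² - 12 = -12 + 2*y²)
√((-7 + z(C(6))*275) - 188762) = √((-7 + (-12 + 2*6²)*275) - 188762) = √((-7 + (-12 + 2*36)*275) - 188762) = √((-7 + (-12 + 72)*275) - 188762) = √((-7 + 60*275) - 188762) = √((-7 + 16500) - 188762) = √(16493 - 188762) = √(-172269) = 3*I*√19141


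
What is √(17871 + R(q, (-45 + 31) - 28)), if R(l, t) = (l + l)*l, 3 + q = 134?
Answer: √52193 ≈ 228.46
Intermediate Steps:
q = 131 (q = -3 + 134 = 131)
R(l, t) = 2*l² (R(l, t) = (2*l)*l = 2*l²)
√(17871 + R(q, (-45 + 31) - 28)) = √(17871 + 2*131²) = √(17871 + 2*17161) = √(17871 + 34322) = √52193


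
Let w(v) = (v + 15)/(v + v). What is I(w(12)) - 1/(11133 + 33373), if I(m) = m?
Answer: 200273/178024 ≈ 1.1250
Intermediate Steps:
w(v) = (15 + v)/(2*v) (w(v) = (15 + v)/((2*v)) = (15 + v)*(1/(2*v)) = (15 + v)/(2*v))
I(w(12)) - 1/(11133 + 33373) = (½)*(15 + 12)/12 - 1/(11133 + 33373) = (½)*(1/12)*27 - 1/44506 = 9/8 - 1*1/44506 = 9/8 - 1/44506 = 200273/178024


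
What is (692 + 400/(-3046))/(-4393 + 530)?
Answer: -1053716/5883349 ≈ -0.17910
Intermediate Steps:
(692 + 400/(-3046))/(-4393 + 530) = (692 + 400*(-1/3046))/(-3863) = (692 - 200/1523)*(-1/3863) = (1053716/1523)*(-1/3863) = -1053716/5883349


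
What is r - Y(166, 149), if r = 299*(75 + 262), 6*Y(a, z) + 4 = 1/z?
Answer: 90082717/894 ≈ 1.0076e+5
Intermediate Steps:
Y(a, z) = -⅔ + 1/(6*z)
r = 100763 (r = 299*337 = 100763)
r - Y(166, 149) = 100763 - (1 - 4*149)/(6*149) = 100763 - (1 - 596)/(6*149) = 100763 - (-595)/(6*149) = 100763 - 1*(-595/894) = 100763 + 595/894 = 90082717/894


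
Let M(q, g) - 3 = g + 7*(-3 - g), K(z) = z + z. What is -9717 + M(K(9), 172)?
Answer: -10767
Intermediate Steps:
K(z) = 2*z
M(q, g) = -18 - 6*g (M(q, g) = 3 + (g + 7*(-3 - g)) = 3 + (g + (-21 - 7*g)) = 3 + (-21 - 6*g) = -18 - 6*g)
-9717 + M(K(9), 172) = -9717 + (-18 - 6*172) = -9717 + (-18 - 1032) = -9717 - 1050 = -10767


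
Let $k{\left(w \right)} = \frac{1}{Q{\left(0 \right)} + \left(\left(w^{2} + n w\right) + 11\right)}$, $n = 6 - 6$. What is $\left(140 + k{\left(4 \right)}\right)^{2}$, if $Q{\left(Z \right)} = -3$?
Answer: $\frac{11296321}{576} \approx 19612.0$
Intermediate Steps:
$n = 0$
$k{\left(w \right)} = \frac{1}{8 + w^{2}}$ ($k{\left(w \right)} = \frac{1}{-3 + \left(\left(w^{2} + 0 w\right) + 11\right)} = \frac{1}{-3 + \left(\left(w^{2} + 0\right) + 11\right)} = \frac{1}{-3 + \left(w^{2} + 11\right)} = \frac{1}{-3 + \left(11 + w^{2}\right)} = \frac{1}{8 + w^{2}}$)
$\left(140 + k{\left(4 \right)}\right)^{2} = \left(140 + \frac{1}{8 + 4^{2}}\right)^{2} = \left(140 + \frac{1}{8 + 16}\right)^{2} = \left(140 + \frac{1}{24}\right)^{2} = \left(\frac{3361}{24}\right)^{2} = \frac{11296321}{576}$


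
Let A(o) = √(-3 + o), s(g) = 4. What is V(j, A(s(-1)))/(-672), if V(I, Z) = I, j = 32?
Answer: -1/21 ≈ -0.047619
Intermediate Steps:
V(j, A(s(-1)))/(-672) = 32/(-672) = 32*(-1/672) = -1/21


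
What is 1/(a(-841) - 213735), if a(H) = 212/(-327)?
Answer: -327/69891557 ≈ -4.6787e-6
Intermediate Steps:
a(H) = -212/327 (a(H) = 212*(-1/327) = -212/327)
1/(a(-841) - 213735) = 1/(-212/327 - 213735) = 1/(-69891557/327) = -327/69891557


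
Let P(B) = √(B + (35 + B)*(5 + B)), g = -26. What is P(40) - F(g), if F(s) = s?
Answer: 26 + √3415 ≈ 84.438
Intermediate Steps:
P(B) = √(B + (5 + B)*(35 + B))
P(40) - F(g) = √(175 + 40² + 41*40) - 1*(-26) = √(175 + 1600 + 1640) + 26 = √3415 + 26 = 26 + √3415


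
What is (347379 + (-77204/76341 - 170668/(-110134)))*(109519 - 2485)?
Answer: 52101952246096465042/1401289949 ≈ 3.7181e+10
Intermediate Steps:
(347379 + (-77204/76341 - 170668/(-110134)))*(109519 - 2485) = (347379 + (-77204*1/76341 - 170668*(-1/110134)))*107034 = (347379 + (-77204/76341 + 85334/55067))*107034 = (347379 + 2263090226/4203869847)*107034 = (1460338366671239/4203869847)*107034 = 52101952246096465042/1401289949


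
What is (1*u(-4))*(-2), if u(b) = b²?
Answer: -32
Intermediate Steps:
(1*u(-4))*(-2) = (1*(-4)²)*(-2) = (1*16)*(-2) = 16*(-2) = -32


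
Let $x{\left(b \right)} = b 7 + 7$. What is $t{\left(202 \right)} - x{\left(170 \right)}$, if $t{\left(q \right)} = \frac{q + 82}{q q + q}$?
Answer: $- \frac{24541949}{20503} \approx -1197.0$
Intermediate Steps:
$t{\left(q \right)} = \frac{82 + q}{q + q^{2}}$ ($t{\left(q \right)} = \frac{82 + q}{q^{2} + q} = \frac{82 + q}{q + q^{2}}$)
$x{\left(b \right)} = 7 + 7 b$ ($x{\left(b \right)} = 7 b + 7 = 7 + 7 b$)
$t{\left(202 \right)} - x{\left(170 \right)} = \frac{82 + 202}{202 \left(1 + 202\right)} - \left(7 + 7 \cdot 170\right) = \frac{1}{202} \cdot \frac{1}{203} \cdot 284 - \left(7 + 1190\right) = \frac{1}{202} \cdot \frac{1}{203} \cdot 284 - 1197 = \frac{142}{20503} - 1197 = - \frac{24541949}{20503}$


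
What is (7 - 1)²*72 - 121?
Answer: 2471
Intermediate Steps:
(7 - 1)²*72 - 121 = 6²*72 - 121 = 36*72 - 121 = 2592 - 121 = 2471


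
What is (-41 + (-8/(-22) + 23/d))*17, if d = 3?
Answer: -18496/33 ≈ -560.48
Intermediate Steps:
(-41 + (-8/(-22) + 23/d))*17 = (-41 + (-8/(-22) + 23/3))*17 = (-41 + (-8*(-1/22) + 23*(1/3)))*17 = (-41 + (4/11 + 23/3))*17 = (-41 + 265/33)*17 = -1088/33*17 = -18496/33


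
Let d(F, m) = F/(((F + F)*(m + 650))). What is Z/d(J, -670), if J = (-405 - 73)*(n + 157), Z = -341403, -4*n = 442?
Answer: 13656120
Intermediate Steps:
n = -221/2 (n = -¼*442 = -221/2 ≈ -110.50)
J = -22227 (J = (-405 - 73)*(-221/2 + 157) = -478*93/2 = -22227)
d(F, m) = 1/(2*(650 + m)) (d(F, m) = F/(((2*F)*(650 + m))) = F/((2*F*(650 + m))) = F*(1/(2*F*(650 + m))) = 1/(2*(650 + m)))
Z/d(J, -670) = -341403/(1/(2*(650 - 670))) = -341403/((½)/(-20)) = -341403/((½)*(-1/20)) = -341403/(-1/40) = -341403*(-40) = 13656120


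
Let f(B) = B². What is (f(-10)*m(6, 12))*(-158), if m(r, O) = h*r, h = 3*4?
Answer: -1137600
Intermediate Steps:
h = 12
m(r, O) = 12*r
(f(-10)*m(6, 12))*(-158) = ((-10)²*(12*6))*(-158) = (100*72)*(-158) = 7200*(-158) = -1137600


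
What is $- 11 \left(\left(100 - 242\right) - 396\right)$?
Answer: $5918$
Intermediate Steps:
$- 11 \left(\left(100 - 242\right) - 396\right) = - 11 \left(-142 - 396\right) = \left(-11\right) \left(-538\right) = 5918$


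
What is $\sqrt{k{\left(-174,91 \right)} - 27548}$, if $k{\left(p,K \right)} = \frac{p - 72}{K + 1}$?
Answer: $\frac{13 i \sqrt{344954}}{46} \approx 165.98 i$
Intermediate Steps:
$k{\left(p,K \right)} = \frac{-72 + p}{1 + K}$
$\sqrt{k{\left(-174,91 \right)} - 27548} = \sqrt{\frac{-72 - 174}{1 + 91} - 27548} = \sqrt{\frac{1}{92} \left(-246\right) - 27548} = \sqrt{- \frac{123}{46} - 27548} = \sqrt{- \frac{1267331}{46}} = \frac{13 i \sqrt{344954}}{46}$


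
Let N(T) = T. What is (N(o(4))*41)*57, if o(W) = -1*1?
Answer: -2337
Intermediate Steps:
o(W) = -1
(N(o(4))*41)*57 = -1*41*57 = -41*57 = -2337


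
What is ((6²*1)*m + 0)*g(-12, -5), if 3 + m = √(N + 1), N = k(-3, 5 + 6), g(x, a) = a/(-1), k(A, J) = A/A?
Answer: -540 + 180*√2 ≈ -285.44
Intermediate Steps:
k(A, J) = 1
g(x, a) = -a (g(x, a) = a*(-1) = -a)
N = 1
m = -3 + √2 (m = -3 + √(1 + 1) = -3 + √2 ≈ -1.5858)
((6²*1)*m + 0)*g(-12, -5) = ((6²*1)*(-3 + √2) + 0)*(-1*(-5)) = ((36*1)*(-3 + √2) + 0)*5 = (36*(-3 + √2) + 0)*5 = ((-108 + 36*√2) + 0)*5 = (-108 + 36*√2)*5 = -540 + 180*√2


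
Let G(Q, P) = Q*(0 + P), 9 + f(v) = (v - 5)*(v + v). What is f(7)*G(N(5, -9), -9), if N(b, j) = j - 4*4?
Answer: 4275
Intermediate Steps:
N(b, j) = -16 + j (N(b, j) = j - 16 = -16 + j)
f(v) = -9 + 2*v*(-5 + v) (f(v) = -9 + (v - 5)*(v + v) = -9 + (-5 + v)*(2*v) = -9 + 2*v*(-5 + v))
G(Q, P) = P*Q (G(Q, P) = Q*P = P*Q)
f(7)*G(N(5, -9), -9) = (-9 - 10*7 + 2*7²)*(-9*(-16 - 9)) = (-9 - 70 + 2*49)*(-9*(-25)) = (-9 - 70 + 98)*225 = 19*225 = 4275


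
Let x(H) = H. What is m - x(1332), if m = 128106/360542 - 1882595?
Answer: -339617340164/180271 ≈ -1.8839e+6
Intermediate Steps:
m = -339377219192/180271 (m = 128106*(1/360542) - 1882595 = 64053/180271 - 1882595 = -339377219192/180271 ≈ -1.8826e+6)
m - x(1332) = -339377219192/180271 - 1*1332 = -339377219192/180271 - 1332 = -339617340164/180271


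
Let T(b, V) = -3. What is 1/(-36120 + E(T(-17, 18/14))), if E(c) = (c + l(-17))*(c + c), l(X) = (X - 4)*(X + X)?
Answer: -1/40386 ≈ -2.4761e-5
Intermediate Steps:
l(X) = 2*X*(-4 + X) (l(X) = (-4 + X)*(2*X) = 2*X*(-4 + X))
E(c) = 2*c*(714 + c) (E(c) = (c + 2*(-17)*(-4 - 17))*(c + c) = (c + 2*(-17)*(-21))*(2*c) = (c + 714)*(2*c) = (714 + c)*(2*c) = 2*c*(714 + c))
1/(-36120 + E(T(-17, 18/14))) = 1/(-36120 + 2*(-3)*(714 - 3)) = 1/(-36120 + 2*(-3)*711) = 1/(-36120 - 4266) = 1/(-40386) = -1/40386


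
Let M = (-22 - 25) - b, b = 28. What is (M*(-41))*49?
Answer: 150675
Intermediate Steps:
M = -75 (M = (-22 - 25) - 1*28 = -47 - 28 = -75)
(M*(-41))*49 = -75*(-41)*49 = 3075*49 = 150675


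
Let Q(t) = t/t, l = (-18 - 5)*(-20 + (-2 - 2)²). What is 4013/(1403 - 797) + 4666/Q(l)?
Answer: 2831609/606 ≈ 4672.6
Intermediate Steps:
l = 92 (l = -23*(-20 + (-4)²) = -23*(-20 + 16) = -23*(-4) = 92)
Q(t) = 1
4013/(1403 - 797) + 4666/Q(l) = 4013/(1403 - 797) + 4666/1 = 4013/606 + 4666*1 = 4013*(1/606) + 4666 = 4013/606 + 4666 = 2831609/606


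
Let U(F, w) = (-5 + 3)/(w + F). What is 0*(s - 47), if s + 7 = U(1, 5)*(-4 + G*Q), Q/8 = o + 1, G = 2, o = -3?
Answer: 0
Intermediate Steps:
Q = -16 (Q = 8*(-3 + 1) = 8*(-2) = -16)
U(F, w) = -2/(F + w)
s = 5 (s = -7 + (-2/(1 + 5))*(-4 + 2*(-16)) = -7 + (-2/6)*(-4 - 32) = -7 - 2*⅙*(-36) = -7 - ⅓*(-36) = -7 + 12 = 5)
0*(s - 47) = 0*(5 - 47) = 0*(-42) = 0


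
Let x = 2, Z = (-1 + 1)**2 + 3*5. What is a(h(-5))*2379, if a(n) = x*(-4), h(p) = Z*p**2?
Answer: -19032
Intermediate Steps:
Z = 15 (Z = 0**2 + 15 = 0 + 15 = 15)
h(p) = 15*p**2
a(n) = -8 (a(n) = 2*(-4) = -8)
a(h(-5))*2379 = -8*2379 = -19032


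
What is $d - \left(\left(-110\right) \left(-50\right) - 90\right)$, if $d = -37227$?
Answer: $-42637$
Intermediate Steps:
$d - \left(\left(-110\right) \left(-50\right) - 90\right) = -37227 - \left(\left(-110\right) \left(-50\right) - 90\right) = -37227 - \left(5500 - 90\right) = -37227 - 5410 = -42637$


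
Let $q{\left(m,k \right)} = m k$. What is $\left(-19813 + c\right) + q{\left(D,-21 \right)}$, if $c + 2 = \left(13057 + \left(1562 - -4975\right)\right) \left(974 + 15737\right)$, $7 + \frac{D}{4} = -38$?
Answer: $327419299$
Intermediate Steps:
$D = -180$ ($D = -28 + 4 \left(-38\right) = -28 - 152 = -180$)
$q{\left(m,k \right)} = k m$
$c = 327435332$ ($c = -2 + \left(13057 + \left(1562 - -4975\right)\right) \left(974 + 15737\right) = -2 + \left(13057 + \left(1562 + 4975\right)\right) 16711 = -2 + \left(13057 + 6537\right) 16711 = -2 + 19594 \cdot 16711 = -2 + 327435334 = 327435332$)
$\left(-19813 + c\right) + q{\left(D,-21 \right)} = \left(-19813 + 327435332\right) - -3780 = 327415519 + 3780 = 327419299$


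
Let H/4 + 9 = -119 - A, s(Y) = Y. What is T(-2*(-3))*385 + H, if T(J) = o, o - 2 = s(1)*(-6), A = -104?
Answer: -1636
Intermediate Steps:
H = -96 (H = -36 + 4*(-119 - 1*(-104)) = -36 + 4*(-119 + 104) = -36 + 4*(-15) = -36 - 60 = -96)
o = -4 (o = 2 + 1*(-6) = 2 - 6 = -4)
T(J) = -4
T(-2*(-3))*385 + H = -4*385 - 96 = -1540 - 96 = -1636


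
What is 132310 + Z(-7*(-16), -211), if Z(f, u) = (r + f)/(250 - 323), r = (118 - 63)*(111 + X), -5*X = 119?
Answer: 9653722/73 ≈ 1.3224e+5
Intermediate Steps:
X = -119/5 (X = -1/5*119 = -119/5 ≈ -23.800)
r = 4796 (r = (118 - 63)*(111 - 119/5) = 55*(436/5) = 4796)
Z(f, u) = -4796/73 - f/73 (Z(f, u) = (4796 + f)/(250 - 323) = (4796 + f)/(-73) = (4796 + f)*(-1/73) = -4796/73 - f/73)
132310 + Z(-7*(-16), -211) = 132310 + (-4796/73 - (-7)*(-16)/73) = 132310 + (-4796/73 - 1/73*112) = 132310 + (-4796/73 - 112/73) = 132310 - 4908/73 = 9653722/73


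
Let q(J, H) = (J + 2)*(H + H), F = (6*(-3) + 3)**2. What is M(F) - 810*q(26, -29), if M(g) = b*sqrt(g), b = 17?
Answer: 1315695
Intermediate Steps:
F = 225 (F = (-18 + 3)**2 = (-15)**2 = 225)
q(J, H) = 2*H*(2 + J) (q(J, H) = (2 + J)*(2*H) = 2*H*(2 + J))
M(g) = 17*sqrt(g)
M(F) - 810*q(26, -29) = 17*sqrt(225) - 1620*(-29)*(2 + 26) = 17*15 - 1620*(-29)*28 = 255 - 810*(-1624) = 255 + 1315440 = 1315695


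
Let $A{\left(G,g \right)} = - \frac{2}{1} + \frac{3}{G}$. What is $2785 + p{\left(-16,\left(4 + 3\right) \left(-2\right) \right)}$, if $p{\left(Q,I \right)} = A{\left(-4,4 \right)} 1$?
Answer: $\frac{11129}{4} \approx 2782.3$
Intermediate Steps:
$A{\left(G,g \right)} = -2 + \frac{3}{G}$ ($A{\left(G,g \right)} = \left(-2\right) 1 + \frac{3}{G} = -2 + \frac{3}{G}$)
$p{\left(Q,I \right)} = - \frac{11}{4}$ ($p{\left(Q,I \right)} = \left(-2 + \frac{3}{-4}\right) 1 = \left(-2 + 3 \left(- \frac{1}{4}\right)\right) 1 = \left(-2 - \frac{3}{4}\right) 1 = \left(- \frac{11}{4}\right) 1 = - \frac{11}{4}$)
$2785 + p{\left(-16,\left(4 + 3\right) \left(-2\right) \right)} = 2785 - \frac{11}{4} = \frac{11129}{4}$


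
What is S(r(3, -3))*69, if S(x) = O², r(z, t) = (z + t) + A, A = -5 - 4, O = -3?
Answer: 621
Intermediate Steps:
A = -9
r(z, t) = -9 + t + z (r(z, t) = (z + t) - 9 = (t + z) - 9 = -9 + t + z)
S(x) = 9 (S(x) = (-3)² = 9)
S(r(3, -3))*69 = 9*69 = 621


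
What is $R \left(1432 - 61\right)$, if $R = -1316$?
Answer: $-1804236$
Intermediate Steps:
$R \left(1432 - 61\right) = - 1316 \left(1432 - 61\right) = \left(-1316\right) 1371 = -1804236$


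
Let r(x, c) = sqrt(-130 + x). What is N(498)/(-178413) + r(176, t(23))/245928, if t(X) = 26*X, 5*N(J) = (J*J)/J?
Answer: -166/297355 + sqrt(46)/245928 ≈ -0.00053068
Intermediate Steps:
N(J) = J/5 (N(J) = ((J*J)/J)/5 = (J**2/J)/5 = J/5)
N(498)/(-178413) + r(176, t(23))/245928 = ((1/5)*498)/(-178413) + sqrt(-130 + 176)/245928 = (498/5)*(-1/178413) + sqrt(46)*(1/245928) = -166/297355 + sqrt(46)/245928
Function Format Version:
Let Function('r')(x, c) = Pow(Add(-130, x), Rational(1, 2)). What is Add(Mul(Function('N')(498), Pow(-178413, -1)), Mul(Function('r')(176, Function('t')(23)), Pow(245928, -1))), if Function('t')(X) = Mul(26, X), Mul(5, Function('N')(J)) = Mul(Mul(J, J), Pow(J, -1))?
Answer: Add(Rational(-166, 297355), Mul(Rational(1, 245928), Pow(46, Rational(1, 2)))) ≈ -0.00053068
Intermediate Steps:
Function('N')(J) = Mul(Rational(1, 5), J) (Function('N')(J) = Mul(Rational(1, 5), Mul(Mul(J, J), Pow(J, -1))) = Mul(Rational(1, 5), Mul(Pow(J, 2), Pow(J, -1))) = Mul(Rational(1, 5), J))
Add(Mul(Function('N')(498), Pow(-178413, -1)), Mul(Function('r')(176, Function('t')(23)), Pow(245928, -1))) = Add(Mul(Mul(Rational(1, 5), 498), Pow(-178413, -1)), Mul(Pow(Add(-130, 176), Rational(1, 2)), Pow(245928, -1))) = Add(Mul(Rational(498, 5), Rational(-1, 178413)), Mul(Pow(46, Rational(1, 2)), Rational(1, 245928))) = Add(Rational(-166, 297355), Mul(Rational(1, 245928), Pow(46, Rational(1, 2))))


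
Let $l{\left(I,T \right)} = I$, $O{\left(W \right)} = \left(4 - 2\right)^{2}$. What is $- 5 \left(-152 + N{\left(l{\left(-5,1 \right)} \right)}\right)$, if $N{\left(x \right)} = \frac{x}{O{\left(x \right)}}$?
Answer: $\frac{3065}{4} \approx 766.25$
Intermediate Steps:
$O{\left(W \right)} = 4$ ($O{\left(W \right)} = 2^{2} = 4$)
$N{\left(x \right)} = \frac{x}{4}$
$- 5 \left(-152 + N{\left(l{\left(-5,1 \right)} \right)}\right) = - 5 \left(-152 + \frac{1}{4} \left(-5\right)\right) = - 5 \left(-152 - \frac{5}{4}\right) = \left(-5\right) \left(- \frac{613}{4}\right) = \frac{3065}{4}$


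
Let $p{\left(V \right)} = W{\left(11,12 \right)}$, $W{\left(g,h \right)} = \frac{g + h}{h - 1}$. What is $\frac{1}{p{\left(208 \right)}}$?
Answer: $\frac{11}{23} \approx 0.47826$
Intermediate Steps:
$W{\left(g,h \right)} = \frac{g + h}{-1 + h}$
$p{\left(V \right)} = \frac{23}{11}$ ($p{\left(V \right)} = \frac{11 + 12}{-1 + 12} = \frac{1}{11} \cdot 23 = \frac{23}{11}$)
$\frac{1}{p{\left(208 \right)}} = \frac{1}{\frac{23}{11}} = \frac{11}{23}$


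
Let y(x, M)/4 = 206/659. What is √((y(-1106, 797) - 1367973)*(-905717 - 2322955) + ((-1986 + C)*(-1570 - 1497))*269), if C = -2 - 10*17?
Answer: √1918876020248643938/659 ≈ 2.1020e+6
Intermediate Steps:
C = -172 (C = -2 - 170 = -172)
y(x, M) = 824/659 (y(x, M) = 4*(206/659) = 824/659)
√((y(-1106, 797) - 1367973)*(-905717 - 2322955) + ((-1986 + C)*(-1570 - 1497))*269) = √((824/659 - 1367973)*(-905717 - 2322955) + ((-1986 - 172)*(-1570 - 1497))*269) = √(-901493383/659*(-3228672) - 2158*(-3067)*269) = √(2910626443877376/659 + 6618586*269) = √(2910626443877376/659 + 1780399634) = √(2911799727236182/659) = √1918876020248643938/659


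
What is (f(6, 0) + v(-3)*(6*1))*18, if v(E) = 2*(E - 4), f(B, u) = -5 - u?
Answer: -1602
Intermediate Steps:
v(E) = -8 + 2*E (v(E) = 2*(-4 + E) = -8 + 2*E)
(f(6, 0) + v(-3)*(6*1))*18 = ((-5 - 1*0) + (-8 + 2*(-3))*(6*1))*18 = ((-5 + 0) + (-8 - 6)*6)*18 = (-5 - 14*6)*18 = (-5 - 84)*18 = -89*18 = -1602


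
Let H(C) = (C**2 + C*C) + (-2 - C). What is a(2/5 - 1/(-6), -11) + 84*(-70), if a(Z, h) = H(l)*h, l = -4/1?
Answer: -6254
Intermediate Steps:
l = -4 (l = -4*1 = -4)
H(C) = -2 - C + 2*C**2 (H(C) = (C**2 + C**2) + (-2 - C) = 2*C**2 + (-2 - C) = -2 - C + 2*C**2)
a(Z, h) = 34*h (a(Z, h) = (-2 - 1*(-4) + 2*(-4)**2)*h = (-2 + 4 + 2*16)*h = (-2 + 4 + 32)*h = 34*h)
a(2/5 - 1/(-6), -11) + 84*(-70) = 34*(-11) + 84*(-70) = -374 - 5880 = -6254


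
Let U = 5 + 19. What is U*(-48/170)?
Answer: -576/85 ≈ -6.7765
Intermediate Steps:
U = 24
U*(-48/170) = 24*(-48/170) = 24*(-48*1/170) = 24*(-24/85) = -576/85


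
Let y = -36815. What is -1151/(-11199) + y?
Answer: -412290034/11199 ≈ -36815.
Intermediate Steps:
-1151/(-11199) + y = -1151/(-11199) - 36815 = -1151*(-1/11199) - 36815 = 1151/11199 - 36815 = -412290034/11199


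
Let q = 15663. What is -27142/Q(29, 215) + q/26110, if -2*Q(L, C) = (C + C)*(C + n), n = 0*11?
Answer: 286539959/241386950 ≈ 1.1871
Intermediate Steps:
n = 0
Q(L, C) = -C² (Q(L, C) = -(C + C)*(C + 0)/2 = -2*C*C/2 = -C²)
-27142/Q(29, 215) + q/26110 = -27142/((-1*215²)) + 15663/26110 = -27142/((-1*46225)) + 15663*(1/26110) = -27142/(-46225) + 15663/26110 = -27142*(-1/46225) + 15663/26110 = 27142/46225 + 15663/26110 = 286539959/241386950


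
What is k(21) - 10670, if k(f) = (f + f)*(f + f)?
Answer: -8906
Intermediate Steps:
k(f) = 4*f² (k(f) = (2*f)*(2*f) = 4*f²)
k(21) - 10670 = 4*21² - 10670 = 4*441 - 10670 = 1764 - 10670 = -8906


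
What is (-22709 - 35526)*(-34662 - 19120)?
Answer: 3131994770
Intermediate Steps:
(-22709 - 35526)*(-34662 - 19120) = -58235*(-53782) = 3131994770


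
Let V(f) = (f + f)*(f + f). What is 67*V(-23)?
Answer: 141772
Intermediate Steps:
V(f) = 4*f² (V(f) = (2*f)*(2*f) = 4*f²)
67*V(-23) = 67*(4*(-23)²) = 67*(4*529) = 67*2116 = 141772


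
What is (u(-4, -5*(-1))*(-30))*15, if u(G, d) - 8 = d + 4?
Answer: -7650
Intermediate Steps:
u(G, d) = 12 + d (u(G, d) = 8 + (d + 4) = 8 + (4 + d) = 12 + d)
(u(-4, -5*(-1))*(-30))*15 = ((12 - 5*(-1))*(-30))*15 = ((12 + 5)*(-30))*15 = (17*(-30))*15 = -510*15 = -7650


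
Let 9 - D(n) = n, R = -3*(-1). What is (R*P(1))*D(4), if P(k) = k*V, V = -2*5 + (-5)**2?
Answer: 225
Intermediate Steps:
V = 15 (V = -10 + 25 = 15)
R = 3
P(k) = 15*k (P(k) = k*15 = 15*k)
D(n) = 9 - n
(R*P(1))*D(4) = (3*(15*1))*(9 - 1*4) = (3*15)*(9 - 4) = 45*5 = 225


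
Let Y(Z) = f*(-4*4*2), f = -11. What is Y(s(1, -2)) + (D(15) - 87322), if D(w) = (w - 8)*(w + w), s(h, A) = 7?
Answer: -86760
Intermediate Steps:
D(w) = 2*w*(-8 + w) (D(w) = (-8 + w)*(2*w) = 2*w*(-8 + w))
Y(Z) = 352 (Y(Z) = -11*(-4*4)*2 = -(-176)*2 = -11*(-32) = 352)
Y(s(1, -2)) + (D(15) - 87322) = 352 + (2*15*(-8 + 15) - 87322) = 352 + (2*15*7 - 87322) = 352 + (210 - 87322) = 352 - 87112 = -86760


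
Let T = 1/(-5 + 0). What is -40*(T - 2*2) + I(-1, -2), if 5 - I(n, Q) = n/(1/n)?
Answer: 172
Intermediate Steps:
I(n, Q) = 5 - n² (I(n, Q) = 5 - n/(1/n) = 5 - n*n = 5 - n²)
T = -⅕ (T = 1/(-5) = -⅕ ≈ -0.20000)
-40*(T - 2*2) + I(-1, -2) = -40*(-⅕ - 2*2) + (5 - 1*(-1)²) = -40*(-⅕ - 4) + (5 - 1*1) = -40*(-21/5) + (5 - 1) = 168 + 4 = 172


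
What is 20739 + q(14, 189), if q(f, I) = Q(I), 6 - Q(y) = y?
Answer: 20556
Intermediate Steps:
Q(y) = 6 - y
q(f, I) = 6 - I
20739 + q(14, 189) = 20739 + (6 - 1*189) = 20739 + (6 - 189) = 20739 - 183 = 20556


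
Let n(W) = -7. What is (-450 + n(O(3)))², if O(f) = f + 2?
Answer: 208849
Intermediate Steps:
O(f) = 2 + f
(-450 + n(O(3)))² = (-450 - 7)² = (-457)² = 208849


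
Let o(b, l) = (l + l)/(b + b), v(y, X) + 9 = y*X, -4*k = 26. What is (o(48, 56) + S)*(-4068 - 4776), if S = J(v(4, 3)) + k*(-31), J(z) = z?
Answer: -1818916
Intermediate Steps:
k = -13/2 (k = -¼*26 = -13/2 ≈ -6.5000)
v(y, X) = -9 + X*y (v(y, X) = -9 + y*X = -9 + X*y)
S = 409/2 (S = (-9 + 3*4) - 13/2*(-31) = (-9 + 12) + 403/2 = 3 + 403/2 = 409/2 ≈ 204.50)
o(b, l) = l/b (o(b, l) = (2*l)/((2*b)) = (2*l)*(1/(2*b)) = l/b)
(o(48, 56) + S)*(-4068 - 4776) = (56/48 + 409/2)*(-4068 - 4776) = (56*(1/48) + 409/2)*(-8844) = (7/6 + 409/2)*(-8844) = (617/3)*(-8844) = -1818916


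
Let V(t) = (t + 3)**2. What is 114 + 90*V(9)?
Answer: 13074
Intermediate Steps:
V(t) = (3 + t)**2
114 + 90*V(9) = 114 + 90*(3 + 9)**2 = 114 + 90*12**2 = 114 + 90*144 = 114 + 12960 = 13074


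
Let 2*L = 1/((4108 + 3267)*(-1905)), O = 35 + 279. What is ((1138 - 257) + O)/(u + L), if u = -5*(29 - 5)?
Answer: -140493750/14108159 ≈ -9.9583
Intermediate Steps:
O = 314
u = -120 (u = -5*24 = -120)
L = -1/28098750 (L = (1/((4108 + 3267)*(-1905)))/2 = (-1/1905/7375)/2 = ((1/7375)*(-1/1905))/2 = (1/2)*(-1/14049375) = -1/28098750 ≈ -3.5589e-8)
((1138 - 257) + O)/(u + L) = ((1138 - 257) + 314)/(-120 - 1/28098750) = (881 + 314)/(-3371850001/28098750) = 1195*(-28098750/3371850001) = -140493750/14108159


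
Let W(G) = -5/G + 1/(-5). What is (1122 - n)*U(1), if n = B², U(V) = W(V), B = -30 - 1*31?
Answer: 67574/5 ≈ 13515.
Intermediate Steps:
B = -61 (B = -30 - 31 = -61)
W(G) = -⅕ - 5/G (W(G) = -5/G + 1*(-⅕) = -5/G - ⅕ = -⅕ - 5/G)
U(V) = (-25 - V)/(5*V)
n = 3721 (n = (-61)² = 3721)
(1122 - n)*U(1) = (1122 - 1*3721)*((⅕)*(-25 - 1*1)/1) = (1122 - 3721)*((⅕)*1*(-25 - 1)) = -2599*(-26)/5 = -2599*(-26/5) = 67574/5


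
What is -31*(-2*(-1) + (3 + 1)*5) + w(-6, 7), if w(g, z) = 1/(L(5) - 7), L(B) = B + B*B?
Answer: -15685/23 ≈ -681.96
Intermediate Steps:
L(B) = B + B**2
w(g, z) = 1/23 (w(g, z) = 1/(5*(1 + 5) - 7) = 1/(5*6 - 7) = 1/(30 - 7) = 1/23)
-31*(-2*(-1) + (3 + 1)*5) + w(-6, 7) = -31*(-2*(-1) + (3 + 1)*5) + 1/23 = -31*(2 + 4*5) + 1/23 = -31*(2 + 20) + 1/23 = -31*22 + 1/23 = -682 + 1/23 = -15685/23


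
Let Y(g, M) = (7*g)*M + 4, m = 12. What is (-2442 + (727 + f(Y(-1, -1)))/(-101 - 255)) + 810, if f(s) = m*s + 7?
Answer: -290929/178 ≈ -1634.4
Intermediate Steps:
Y(g, M) = 4 + 7*M*g (Y(g, M) = 7*M*g + 4 = 4 + 7*M*g)
f(s) = 7 + 12*s (f(s) = 12*s + 7 = 7 + 12*s)
(-2442 + (727 + f(Y(-1, -1)))/(-101 - 255)) + 810 = (-2442 + (727 + (7 + 12*(4 + 7*(-1)*(-1))))/(-101 - 255)) + 810 = (-2442 + (727 + (7 + 12*(4 + 7)))/(-356)) + 810 = (-2442 + (727 + (7 + 12*11))*(-1/356)) + 810 = (-2442 + (727 + (7 + 132))*(-1/356)) + 810 = (-2442 + (727 + 139)*(-1/356)) + 810 = (-2442 + 866*(-1/356)) + 810 = (-2442 - 433/178) + 810 = -435109/178 + 810 = -290929/178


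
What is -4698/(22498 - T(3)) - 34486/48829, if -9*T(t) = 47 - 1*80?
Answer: -103979816/113625083 ≈ -0.91511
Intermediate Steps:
T(t) = 11/3 (T(t) = -(47 - 1*80)/9 = -(47 - 80)/9 = -⅑*(-33) = 11/3)
-4698/(22498 - T(3)) - 34486/48829 = -4698/(22498 - 1*11/3) - 34486/48829 = -4698/(22498 - 11/3) - 34486*1/48829 = -4698/67483/3 - 34486/48829 = -4698*3/67483 - 34486/48829 = -486/2327 - 34486/48829 = -103979816/113625083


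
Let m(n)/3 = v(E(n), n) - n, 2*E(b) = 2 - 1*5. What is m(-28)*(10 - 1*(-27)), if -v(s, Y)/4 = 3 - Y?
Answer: -10656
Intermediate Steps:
E(b) = -3/2 (E(b) = (2 - 1*5)/2 = (2 - 5)/2 = (½)*(-3) = -3/2)
v(s, Y) = -12 + 4*Y (v(s, Y) = -4*(3 - Y) = -12 + 4*Y)
m(n) = -36 + 9*n (m(n) = 3*((-12 + 4*n) - n) = 3*(-12 + 3*n) = -36 + 9*n)
m(-28)*(10 - 1*(-27)) = (-36 + 9*(-28))*(10 - 1*(-27)) = (-36 - 252)*(10 + 27) = -288*37 = -10656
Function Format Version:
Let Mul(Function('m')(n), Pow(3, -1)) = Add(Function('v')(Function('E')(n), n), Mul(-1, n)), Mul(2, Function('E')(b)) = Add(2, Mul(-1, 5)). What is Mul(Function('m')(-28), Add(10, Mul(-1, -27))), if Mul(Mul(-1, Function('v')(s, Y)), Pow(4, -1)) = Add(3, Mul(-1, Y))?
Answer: -10656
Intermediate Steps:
Function('E')(b) = Rational(-3, 2) (Function('E')(b) = Mul(Rational(1, 2), Add(2, Mul(-1, 5))) = Mul(Rational(1, 2), Add(2, -5)) = Mul(Rational(1, 2), -3) = Rational(-3, 2))
Function('v')(s, Y) = Add(-12, Mul(4, Y)) (Function('v')(s, Y) = Mul(-4, Add(3, Mul(-1, Y))) = Add(-12, Mul(4, Y)))
Function('m')(n) = Add(-36, Mul(9, n)) (Function('m')(n) = Mul(3, Add(Add(-12, Mul(4, n)), Mul(-1, n))) = Mul(3, Add(-12, Mul(3, n))) = Add(-36, Mul(9, n)))
Mul(Function('m')(-28), Add(10, Mul(-1, -27))) = Mul(Add(-36, Mul(9, -28)), Add(10, Mul(-1, -27))) = Mul(Add(-36, -252), Add(10, 27)) = Mul(-288, 37) = -10656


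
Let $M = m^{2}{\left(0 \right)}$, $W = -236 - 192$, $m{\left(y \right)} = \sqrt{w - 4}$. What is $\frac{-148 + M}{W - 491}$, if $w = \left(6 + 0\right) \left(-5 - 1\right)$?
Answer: $\frac{188}{919} \approx 0.20457$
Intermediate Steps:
$w = -36$ ($w = 6 \left(-6\right) = -36$)
$m{\left(y \right)} = 2 i \sqrt{10}$ ($m{\left(y \right)} = \sqrt{-36 - 4} = \sqrt{-40} = 2 i \sqrt{10}$)
$W = -428$ ($W = -236 - 192 = -428$)
$M = -40$ ($M = \left(2 i \sqrt{10}\right)^{2} = -40$)
$\frac{-148 + M}{W - 491} = \frac{-148 - 40}{-428 - 491} = - \frac{188}{-919} = \left(-188\right) \left(- \frac{1}{919}\right) = \frac{188}{919}$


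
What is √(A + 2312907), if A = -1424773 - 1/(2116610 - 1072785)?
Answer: √38707388898338397/208765 ≈ 942.41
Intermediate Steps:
A = -1487213676726/1043825 (A = -1424773 - 1/1043825 = -1487213676726/1043825 ≈ -1.4248e+6)
√(A + 2312907) = √(-1487213676726/1043825 + 2312907) = √(927056472549/1043825) = √38707388898338397/208765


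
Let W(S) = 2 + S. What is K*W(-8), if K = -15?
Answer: 90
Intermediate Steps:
K*W(-8) = -15*(2 - 8) = -15*(-6) = 90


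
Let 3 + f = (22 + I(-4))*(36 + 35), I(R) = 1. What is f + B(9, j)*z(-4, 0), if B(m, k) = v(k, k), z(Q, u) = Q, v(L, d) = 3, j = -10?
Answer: 1618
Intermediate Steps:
B(m, k) = 3
f = 1630 (f = -3 + (22 + 1)*(36 + 35) = -3 + 23*71 = -3 + 1633 = 1630)
f + B(9, j)*z(-4, 0) = 1630 + 3*(-4) = 1630 - 12 = 1618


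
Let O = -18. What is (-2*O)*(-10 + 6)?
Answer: -144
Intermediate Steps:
(-2*O)*(-10 + 6) = (-2*(-18))*(-10 + 6) = 36*(-4) = -144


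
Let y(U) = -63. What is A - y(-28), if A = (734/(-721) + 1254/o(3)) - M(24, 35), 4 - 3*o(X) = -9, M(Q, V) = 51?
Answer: 2815336/9373 ≈ 300.37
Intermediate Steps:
o(X) = 13/3 (o(X) = 4/3 - ⅓*(-9) = 4/3 + 3 = 13/3)
A = 2224837/9373 (A = (734/(-721) + 1254/(13/3)) - 1*51 = (734*(-1/721) + 1254*(3/13)) - 51 = (-734/721 + 3762/13) - 51 = 2702860/9373 - 51 = 2224837/9373 ≈ 237.37)
A - y(-28) = 2224837/9373 - 1*(-63) = 2224837/9373 + 63 = 2815336/9373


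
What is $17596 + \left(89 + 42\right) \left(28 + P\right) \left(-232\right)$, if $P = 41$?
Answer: $-2079452$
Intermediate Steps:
$17596 + \left(89 + 42\right) \left(28 + P\right) \left(-232\right) = 17596 + \left(89 + 42\right) \left(28 + 41\right) \left(-232\right) = 17596 + 131 \cdot 69 \left(-232\right) = 17596 + 9039 \left(-232\right) = 17596 - 2097048 = -2079452$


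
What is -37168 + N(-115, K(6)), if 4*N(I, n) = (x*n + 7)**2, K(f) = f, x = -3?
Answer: -148551/4 ≈ -37138.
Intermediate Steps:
N(I, n) = (7 - 3*n)**2/4 (N(I, n) = (-3*n + 7)**2/4 = (7 - 3*n)**2/4)
-37168 + N(-115, K(6)) = -37168 + (7 - 3*6)**2/4 = -37168 + (7 - 18)**2/4 = -37168 + (1/4)*(-11)**2 = -37168 + (1/4)*121 = -37168 + 121/4 = -148551/4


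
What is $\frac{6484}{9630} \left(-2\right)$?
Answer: $- \frac{6484}{4815} \approx -1.3466$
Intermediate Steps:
$\frac{6484}{9630} \left(-2\right) = 6484 \cdot \frac{1}{9630} \left(-2\right) = \frac{3242}{4815} \left(-2\right) = - \frac{6484}{4815}$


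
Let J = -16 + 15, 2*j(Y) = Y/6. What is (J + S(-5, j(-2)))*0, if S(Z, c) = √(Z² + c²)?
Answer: 0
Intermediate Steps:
j(Y) = Y/12 (j(Y) = (Y/6)/2 = Y/12)
J = -1
(J + S(-5, j(-2)))*0 = (-1 + √((-5)² + ((1/12)*(-2))²))*0 = (-1 + √(25 + (-⅙)²))*0 = (-1 + √(25 + 1/36))*0 = (-1 + √(901/36))*0 = (-1 + √901/6)*0 = 0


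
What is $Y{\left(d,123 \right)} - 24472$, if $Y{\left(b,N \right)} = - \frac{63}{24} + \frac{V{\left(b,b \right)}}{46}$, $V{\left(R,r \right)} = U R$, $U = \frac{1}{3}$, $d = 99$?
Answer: $- \frac{4503199}{184} \approx -24474.0$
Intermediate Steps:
$U = \frac{1}{3} \approx 0.33333$
$V{\left(R,r \right)} = \frac{R}{3}$
$Y{\left(b,N \right)} = - \frac{21}{8} + \frac{b}{138}$ ($Y{\left(b,N \right)} = - \frac{63}{24} + \frac{\frac{1}{3} b}{46} = \left(-63\right) \frac{1}{24} + \frac{b}{3} \cdot \frac{1}{46} = - \frac{21}{8} + \frac{b}{138}$)
$Y{\left(d,123 \right)} - 24472 = \left(- \frac{21}{8} + \frac{1}{138} \cdot 99\right) - 24472 = \left(- \frac{21}{8} + \frac{33}{46}\right) - 24472 = - \frac{351}{184} - 24472 = - \frac{4503199}{184}$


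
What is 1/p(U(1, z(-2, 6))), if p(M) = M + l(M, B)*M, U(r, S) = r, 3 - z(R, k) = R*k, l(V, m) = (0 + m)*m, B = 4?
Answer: 1/17 ≈ 0.058824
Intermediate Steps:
l(V, m) = m**2 (l(V, m) = m*m = m**2)
z(R, k) = 3 - R*k
p(M) = 17*M (p(M) = M + 4**2*M = M + 16*M = 17*M)
1/p(U(1, z(-2, 6))) = 1/(17*1) = 1/17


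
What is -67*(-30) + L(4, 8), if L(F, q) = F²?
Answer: 2026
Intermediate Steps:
-67*(-30) + L(4, 8) = -67*(-30) + 4² = 2010 + 16 = 2026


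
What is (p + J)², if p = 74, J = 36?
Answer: 12100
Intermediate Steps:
(p + J)² = (74 + 36)² = 110² = 12100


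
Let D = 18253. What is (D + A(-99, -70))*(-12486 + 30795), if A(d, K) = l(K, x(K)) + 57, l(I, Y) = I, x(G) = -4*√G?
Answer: 333956160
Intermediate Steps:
A(d, K) = 57 + K (A(d, K) = K + 57 = 57 + K)
(D + A(-99, -70))*(-12486 + 30795) = (18253 + (57 - 70))*(-12486 + 30795) = (18253 - 13)*18309 = 18240*18309 = 333956160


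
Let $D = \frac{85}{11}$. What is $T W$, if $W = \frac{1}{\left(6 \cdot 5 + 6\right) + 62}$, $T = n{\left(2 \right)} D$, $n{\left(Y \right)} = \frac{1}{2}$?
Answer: $\frac{85}{2156} \approx 0.039425$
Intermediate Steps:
$D = \frac{85}{11}$ ($D = 85 \cdot \frac{1}{11} = \frac{85}{11} \approx 7.7273$)
$n{\left(Y \right)} = \frac{1}{2}$
$T = \frac{85}{22}$ ($T = \frac{1}{2} \cdot \frac{85}{11} = \frac{85}{22} \approx 3.8636$)
$W = \frac{1}{98}$ ($W = \frac{1}{\left(30 + 6\right) + 62} = \frac{1}{36 + 62} = \frac{1}{98} \approx 0.010204$)
$T W = \frac{85}{22} \cdot \frac{1}{98} = \frac{85}{2156}$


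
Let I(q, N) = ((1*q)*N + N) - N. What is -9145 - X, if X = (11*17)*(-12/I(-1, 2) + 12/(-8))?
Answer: -19973/2 ≈ -9986.5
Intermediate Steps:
I(q, N) = N*q (I(q, N) = (q*N + N) - N = (N*q + N) - N = (N + N*q) - N = N*q)
X = 1683/2 (X = (11*17)*(-12/(2*(-1)) + 12/(-8)) = 187*(-12/(-2) + 12*(-⅛)) = 187*(-12*(-½) - 3/2) = 187*(6 - 3/2) = 187*(9/2) = 1683/2 ≈ 841.50)
-9145 - X = -9145 - 1*1683/2 = -9145 - 1683/2 = -19973/2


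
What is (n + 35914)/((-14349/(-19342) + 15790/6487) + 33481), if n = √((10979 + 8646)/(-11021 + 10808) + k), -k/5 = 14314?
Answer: 4506185390356/4201311591617 + 125471554*I*√3251239455/894879369014421 ≈ 1.0726 + 0.0079948*I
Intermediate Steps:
k = -71570 (k = -5*14314 = -71570)
n = I*√3251239455/213 (n = √((10979 + 8646)/(-11021 + 10808) - 71570) = √(19625/(-213) - 71570) = √(19625*(-1/213) - 71570) = √(-19625/213 - 71570) = √(-15264035/213) = I*√3251239455/213 ≈ 267.7*I)
(n + 35914)/((-14349/(-19342) + 15790/6487) + 33481) = (I*√3251239455/213 + 35914)/((-14349/(-19342) + 15790/6487) + 33481) = (35914 + I*√3251239455/213)/((-14349*(-1/19342) + 15790*(1/6487)) + 33481) = (35914 + I*√3251239455/213)/((14349/19342 + 15790/6487) + 33481) = (35914 + I*√3251239455/213)/(398492143/125471554 + 33481) = (35914 + I*√3251239455/213)/(4201311591617/125471554) = (35914 + I*√3251239455/213)*(125471554/4201311591617) = 4506185390356/4201311591617 + 125471554*I*√3251239455/894879369014421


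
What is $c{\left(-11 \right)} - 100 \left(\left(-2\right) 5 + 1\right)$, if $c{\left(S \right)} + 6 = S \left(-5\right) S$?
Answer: $289$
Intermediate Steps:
$c{\left(S \right)} = -6 - 5 S^{2}$ ($c{\left(S \right)} = -6 + S \left(-5\right) S = -6 + - 5 S S = -6 - 5 S^{2}$)
$c{\left(-11 \right)} - 100 \left(\left(-2\right) 5 + 1\right) = \left(-6 - 5 \left(-11\right)^{2}\right) - 100 \left(\left(-2\right) 5 + 1\right) = \left(-6 - 605\right) - 100 \left(-10 + 1\right) = \left(-6 - 605\right) - -900 = -611 + 900 = 289$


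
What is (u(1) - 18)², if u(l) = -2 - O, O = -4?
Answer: 256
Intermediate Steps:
u(l) = 2 (u(l) = -2 - 1*(-4) = -2 + 4 = 2)
(u(1) - 18)² = (2 - 18)² = (-16)² = 256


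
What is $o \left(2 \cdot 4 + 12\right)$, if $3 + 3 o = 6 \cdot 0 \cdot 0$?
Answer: $-20$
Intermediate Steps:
$o = -1$ ($o = -1 + \frac{6 \cdot 0 \cdot 0}{3} = -1 + \frac{0 \cdot 0}{3} = -1 + \frac{1}{3} \cdot 0 = -1 + 0 = -1$)
$o \left(2 \cdot 4 + 12\right) = - (2 \cdot 4 + 12) = - (8 + 12) = \left(-1\right) 20 = -20$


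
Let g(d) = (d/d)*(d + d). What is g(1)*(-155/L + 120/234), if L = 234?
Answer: -35/117 ≈ -0.29915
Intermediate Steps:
g(d) = 2*d (g(d) = 1*(2*d) = 2*d)
g(1)*(-155/L + 120/234) = (2*1)*(-155/234 + 120/234) = 2*(-155*1/234 + 120*(1/234)) = 2*(-155/234 + 20/39) = 2*(-35/234) = -35/117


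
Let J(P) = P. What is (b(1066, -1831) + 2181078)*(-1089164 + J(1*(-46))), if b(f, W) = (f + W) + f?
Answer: -2375979820590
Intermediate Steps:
b(f, W) = W + 2*f (b(f, W) = (W + f) + f = W + 2*f)
(b(1066, -1831) + 2181078)*(-1089164 + J(1*(-46))) = ((-1831 + 2*1066) + 2181078)*(-1089164 + 1*(-46)) = ((-1831 + 2132) + 2181078)*(-1089164 - 46) = (301 + 2181078)*(-1089210) = 2181379*(-1089210) = -2375979820590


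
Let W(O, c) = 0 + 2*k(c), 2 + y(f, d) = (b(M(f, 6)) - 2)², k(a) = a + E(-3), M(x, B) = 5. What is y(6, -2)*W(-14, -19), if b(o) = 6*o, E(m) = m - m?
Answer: -29716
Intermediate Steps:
E(m) = 0
k(a) = a (k(a) = a + 0 = a)
y(f, d) = 782 (y(f, d) = -2 + (6*5 - 2)² = -2 + (30 - 2)² = -2 + 28² = -2 + 784 = 782)
W(O, c) = 2*c (W(O, c) = 0 + 2*c = 2*c)
y(6, -2)*W(-14, -19) = 782*(2*(-19)) = 782*(-38) = -29716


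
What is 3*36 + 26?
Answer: 134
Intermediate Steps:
3*36 + 26 = 108 + 26 = 134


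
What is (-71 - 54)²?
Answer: 15625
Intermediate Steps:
(-71 - 54)² = (-125)² = 15625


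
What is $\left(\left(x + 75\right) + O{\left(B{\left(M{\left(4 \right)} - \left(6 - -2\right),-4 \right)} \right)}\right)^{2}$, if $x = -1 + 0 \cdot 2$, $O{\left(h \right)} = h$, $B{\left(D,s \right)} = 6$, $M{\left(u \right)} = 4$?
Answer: $6400$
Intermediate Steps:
$x = -1$ ($x = -1 + 0 = -1$)
$\left(\left(x + 75\right) + O{\left(B{\left(M{\left(4 \right)} - \left(6 - -2\right),-4 \right)} \right)}\right)^{2} = \left(\left(-1 + 75\right) + 6\right)^{2} = \left(74 + 6\right)^{2} = 80^{2} = 6400$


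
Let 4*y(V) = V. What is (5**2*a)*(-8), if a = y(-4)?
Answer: 200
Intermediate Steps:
y(V) = V/4
a = -1 (a = (1/4)*(-4) = -1)
(5**2*a)*(-8) = (5**2*(-1))*(-8) = (25*(-1))*(-8) = -25*(-8) = 200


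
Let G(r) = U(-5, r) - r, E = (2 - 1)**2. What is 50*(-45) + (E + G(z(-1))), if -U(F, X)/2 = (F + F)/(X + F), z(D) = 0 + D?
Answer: -6754/3 ≈ -2251.3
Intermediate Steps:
z(D) = D
E = 1 (E = 1**2 = 1)
U(F, X) = -4*F/(F + X) (U(F, X) = -2*(F + F)/(X + F) = -2*2*F/(F + X) = -4*F/(F + X))
G(r) = -r + 20/(-5 + r) (G(r) = -4*(-5)/(-5 + r) - r = 20/(-5 + r) - r = -r + 20/(-5 + r))
50*(-45) + (E + G(z(-1))) = 50*(-45) + (1 + (20 - 1*(-1)*(-5 - 1))/(-5 - 1)) = -2250 + (1 + (20 - 1*(-1)*(-6))/(-6)) = -2250 + (1 - (20 - 6)/6) = -2250 + (1 - 1/6*14) = -2250 + (1 - 7/3) = -2250 - 4/3 = -6754/3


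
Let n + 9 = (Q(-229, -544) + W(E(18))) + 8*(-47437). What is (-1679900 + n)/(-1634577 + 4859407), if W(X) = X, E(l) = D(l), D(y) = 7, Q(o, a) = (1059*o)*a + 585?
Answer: 18552453/460690 ≈ 40.271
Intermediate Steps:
Q(o, a) = 585 + 1059*a*o (Q(o, a) = 1059*a*o + 585 = 585 + 1059*a*o)
E(l) = 7
n = 131547071 (n = -9 + (((585 + 1059*(-544)*(-229)) + 7) + 8*(-47437)) = -9 + (((585 + 131925984) + 7) - 379496) = -9 + ((131926569 + 7) - 379496) = -9 + (131926576 - 379496) = -9 + 131547080 = 131547071)
(-1679900 + n)/(-1634577 + 4859407) = (-1679900 + 131547071)/(-1634577 + 4859407) = 129867171/3224830 = 129867171*(1/3224830) = 18552453/460690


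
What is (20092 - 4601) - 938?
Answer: 14553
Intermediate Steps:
(20092 - 4601) - 938 = 15491 - 938 = 14553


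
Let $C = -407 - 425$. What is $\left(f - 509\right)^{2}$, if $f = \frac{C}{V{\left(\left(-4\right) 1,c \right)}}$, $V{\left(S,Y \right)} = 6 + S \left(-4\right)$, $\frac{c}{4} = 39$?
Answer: $\frac{36180225}{121} \approx 2.9901 \cdot 10^{5}$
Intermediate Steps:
$C = -832$ ($C = -407 - 425 = -832$)
$c = 156$ ($c = 4 \cdot 39 = 156$)
$V{\left(S,Y \right)} = 6 - 4 S$
$f = - \frac{416}{11}$ ($f = - \frac{832}{6 - 4 \left(\left(-4\right) 1\right)} = - \frac{832}{6 - -16} = - \frac{832}{6 + 16} = - \frac{832}{22} = \left(-832\right) \frac{1}{22} = - \frac{416}{11} \approx -37.818$)
$\left(f - 509\right)^{2} = \left(- \frac{416}{11} - 509\right)^{2} = \left(- \frac{6015}{11}\right)^{2} = \frac{36180225}{121}$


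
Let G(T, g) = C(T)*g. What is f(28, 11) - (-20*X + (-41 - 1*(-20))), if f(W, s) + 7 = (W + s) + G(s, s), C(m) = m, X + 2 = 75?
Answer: 1634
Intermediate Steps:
X = 73 (X = -2 + 75 = 73)
G(T, g) = T*g
f(W, s) = -7 + W + s + s² (f(W, s) = -7 + ((W + s) + s*s) = -7 + ((W + s) + s²) = -7 + (W + s + s²) = -7 + W + s + s²)
f(28, 11) - (-20*X + (-41 - 1*(-20))) = (-7 + 28 + 11 + 11²) - (-20*73 + (-41 - 1*(-20))) = (-7 + 28 + 11 + 121) - (-1460 + (-41 + 20)) = 153 - (-1460 - 21) = 153 - 1*(-1481) = 153 + 1481 = 1634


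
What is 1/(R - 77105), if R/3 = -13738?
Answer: -1/118319 ≈ -8.4517e-6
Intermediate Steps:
R = -41214 (R = 3*(-13738) = -41214)
1/(R - 77105) = 1/(-41214 - 77105) = 1/(-118319) = -1/118319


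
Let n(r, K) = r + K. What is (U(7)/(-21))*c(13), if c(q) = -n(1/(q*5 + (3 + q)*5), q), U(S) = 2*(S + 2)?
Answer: 11316/1015 ≈ 11.149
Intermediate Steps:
U(S) = 4 + 2*S (U(S) = 2*(2 + S) = 4 + 2*S)
n(r, K) = K + r
c(q) = -q - 1/(15 + 10*q) (c(q) = -(q + 1/(q*5 + (3 + q)*5)) = -(q + 1/(5*q + (15 + 5*q))) = -(q + 1/(15 + 10*q)) = -q - 1/(15 + 10*q))
(U(7)/(-21))*c(13) = ((4 + 2*7)/(-21))*(-1*13 - 1/(5*(3 + 2*13))) = ((4 + 14)*(-1/21))*(-13 - 1/(5*(3 + 26))) = (18*(-1/21))*(-13 - ⅕/29) = -6*(-13 - ⅕*1/29)/7 = -6*(-13 - 1/145)/7 = -6/7*(-1886/145) = 11316/1015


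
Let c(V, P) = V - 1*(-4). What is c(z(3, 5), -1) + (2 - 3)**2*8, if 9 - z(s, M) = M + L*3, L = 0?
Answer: 16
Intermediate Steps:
z(s, M) = 9 - M (z(s, M) = 9 - (M + 0*3) = 9 - (M + 0) = 9 - M)
c(V, P) = 4 + V (c(V, P) = V + 4 = 4 + V)
c(z(3, 5), -1) + (2 - 3)**2*8 = (4 + (9 - 1*5)) + (2 - 3)**2*8 = (4 + (9 - 5)) + (-1)**2*8 = (4 + 4) + 1*8 = 8 + 8 = 16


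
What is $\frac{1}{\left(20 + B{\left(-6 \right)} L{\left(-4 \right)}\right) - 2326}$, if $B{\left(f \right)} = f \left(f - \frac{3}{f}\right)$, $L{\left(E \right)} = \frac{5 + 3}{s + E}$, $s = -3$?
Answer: $- \frac{7}{16406} \approx -0.00042667$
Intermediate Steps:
$L{\left(E \right)} = \frac{8}{-3 + E}$ ($L{\left(E \right)} = \frac{5 + 3}{-3 + E} = \frac{8}{-3 + E}$)
$\frac{1}{\left(20 + B{\left(-6 \right)} L{\left(-4 \right)}\right) - 2326} = \frac{1}{\left(20 + \left(-3 + \left(-6\right)^{2}\right) \frac{8}{-3 - 4}\right) - 2326} = \frac{1}{\left(20 + \left(-3 + 36\right) \frac{8}{-7}\right) - 2326} = \frac{1}{\left(20 + 33 \cdot 8 \left(- \frac{1}{7}\right)\right) - 2326} = \frac{1}{\left(20 + 33 \left(- \frac{8}{7}\right)\right) - 2326} = \frac{1}{\left(20 - \frac{264}{7}\right) - 2326} = \frac{1}{- \frac{124}{7} - 2326} = \frac{1}{- \frac{16406}{7}} = - \frac{7}{16406}$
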